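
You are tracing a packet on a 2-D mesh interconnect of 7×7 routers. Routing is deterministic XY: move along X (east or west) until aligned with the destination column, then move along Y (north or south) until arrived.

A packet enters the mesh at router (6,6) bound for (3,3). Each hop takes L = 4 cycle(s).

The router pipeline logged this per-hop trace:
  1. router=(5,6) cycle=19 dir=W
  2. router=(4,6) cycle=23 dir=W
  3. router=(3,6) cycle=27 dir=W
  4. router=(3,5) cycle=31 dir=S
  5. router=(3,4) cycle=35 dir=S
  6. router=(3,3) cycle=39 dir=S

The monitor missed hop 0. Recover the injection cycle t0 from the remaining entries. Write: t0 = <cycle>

t0 = 15

Hop 1 reached at cycle 19; hop k is at t0 + k·L.
Subtract one hop: t0 = 19 − 4 = 15.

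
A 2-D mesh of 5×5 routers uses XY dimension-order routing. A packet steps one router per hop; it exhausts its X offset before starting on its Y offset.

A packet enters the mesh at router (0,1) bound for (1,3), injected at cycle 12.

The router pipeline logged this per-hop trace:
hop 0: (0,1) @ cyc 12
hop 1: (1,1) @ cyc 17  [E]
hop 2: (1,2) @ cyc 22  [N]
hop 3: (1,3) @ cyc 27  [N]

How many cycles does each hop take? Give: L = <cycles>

Between hops 0 and 1 the cycle counter advances 17 − 12 = 5.
That increment is L by definition: L = 5.

L = 5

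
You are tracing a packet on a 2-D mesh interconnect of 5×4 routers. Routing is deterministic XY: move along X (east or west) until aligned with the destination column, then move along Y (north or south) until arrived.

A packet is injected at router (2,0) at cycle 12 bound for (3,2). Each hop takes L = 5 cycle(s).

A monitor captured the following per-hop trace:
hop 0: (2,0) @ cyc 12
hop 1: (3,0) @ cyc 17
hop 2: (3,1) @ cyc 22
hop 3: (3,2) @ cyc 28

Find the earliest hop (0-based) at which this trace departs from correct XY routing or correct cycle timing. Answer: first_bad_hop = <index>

[1] (+1,+0) / 5c ⇒ ok
[2] (+0,+1) / 5c ⇒ ok
[3] (+0,+1) / 6c ⇒ BAD: Δcyc=6≠L

first_bad_hop = 3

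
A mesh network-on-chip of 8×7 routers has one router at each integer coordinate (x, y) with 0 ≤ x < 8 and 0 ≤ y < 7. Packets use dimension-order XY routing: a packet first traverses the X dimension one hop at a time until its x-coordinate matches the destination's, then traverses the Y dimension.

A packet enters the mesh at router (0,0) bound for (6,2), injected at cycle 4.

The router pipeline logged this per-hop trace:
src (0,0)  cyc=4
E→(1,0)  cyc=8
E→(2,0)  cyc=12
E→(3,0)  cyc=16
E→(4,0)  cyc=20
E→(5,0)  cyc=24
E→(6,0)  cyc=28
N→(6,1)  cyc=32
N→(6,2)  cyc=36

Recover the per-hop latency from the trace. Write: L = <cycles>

From hop 0 (4) to hop 1 (8): +4 cycles.
Each hop adds L, hence L = 4.

L = 4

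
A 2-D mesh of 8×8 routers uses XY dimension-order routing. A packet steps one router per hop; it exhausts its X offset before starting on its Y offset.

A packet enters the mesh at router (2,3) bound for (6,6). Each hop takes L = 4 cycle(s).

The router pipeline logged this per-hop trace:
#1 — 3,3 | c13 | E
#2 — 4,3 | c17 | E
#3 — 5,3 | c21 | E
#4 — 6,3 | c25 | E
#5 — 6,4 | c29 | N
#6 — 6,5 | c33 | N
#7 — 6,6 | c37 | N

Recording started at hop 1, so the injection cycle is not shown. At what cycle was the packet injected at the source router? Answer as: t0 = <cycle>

Hop 1 reached at cycle 13; hop k is at t0 + k·L.
Subtract one hop: t0 = 13 − 4 = 9.

t0 = 9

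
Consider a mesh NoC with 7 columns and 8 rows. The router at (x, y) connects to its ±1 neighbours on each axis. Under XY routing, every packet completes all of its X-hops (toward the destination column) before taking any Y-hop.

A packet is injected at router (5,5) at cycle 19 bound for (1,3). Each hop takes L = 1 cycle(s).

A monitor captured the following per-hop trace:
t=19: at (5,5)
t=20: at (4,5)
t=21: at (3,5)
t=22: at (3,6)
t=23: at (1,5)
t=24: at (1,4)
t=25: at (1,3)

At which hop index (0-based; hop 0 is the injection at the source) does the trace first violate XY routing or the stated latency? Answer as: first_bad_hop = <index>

first_bad_hop = 3

check 1→ d=(-1,0) cyc+1: ok
check 2→ d=(-1,0) cyc+1: ok
check 3→ d=(0,1) cyc+1: BAD: Y-move but x=3≠1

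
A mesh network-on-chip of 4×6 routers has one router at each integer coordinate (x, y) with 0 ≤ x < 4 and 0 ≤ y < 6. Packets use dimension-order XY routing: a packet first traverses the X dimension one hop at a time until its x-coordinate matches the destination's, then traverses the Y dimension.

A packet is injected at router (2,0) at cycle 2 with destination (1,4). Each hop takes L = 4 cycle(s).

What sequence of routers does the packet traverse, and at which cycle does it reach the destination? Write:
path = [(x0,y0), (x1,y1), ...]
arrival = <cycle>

path = [(2,0), (1,0), (1,1), (1,2), (1,3), (1,4)]
arrival = 22

t=2: at (2,0)
t=6: at (1,0) after W
t=10: at (1,1) after N
t=14: at (1,2) after N
t=18: at (1,3) after N
t=22: at (1,4) after N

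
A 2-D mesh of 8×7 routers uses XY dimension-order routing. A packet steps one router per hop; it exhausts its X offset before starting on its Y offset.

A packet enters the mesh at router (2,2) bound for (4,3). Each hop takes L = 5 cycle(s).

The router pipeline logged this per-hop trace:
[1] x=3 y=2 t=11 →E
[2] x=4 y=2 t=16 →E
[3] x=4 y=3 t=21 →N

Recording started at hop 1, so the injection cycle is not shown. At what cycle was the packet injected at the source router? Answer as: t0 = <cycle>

t0 = 6

Hop 1 reached at cycle 11; hop k is at t0 + k·L.
Subtract one hop: t0 = 11 − 5 = 6.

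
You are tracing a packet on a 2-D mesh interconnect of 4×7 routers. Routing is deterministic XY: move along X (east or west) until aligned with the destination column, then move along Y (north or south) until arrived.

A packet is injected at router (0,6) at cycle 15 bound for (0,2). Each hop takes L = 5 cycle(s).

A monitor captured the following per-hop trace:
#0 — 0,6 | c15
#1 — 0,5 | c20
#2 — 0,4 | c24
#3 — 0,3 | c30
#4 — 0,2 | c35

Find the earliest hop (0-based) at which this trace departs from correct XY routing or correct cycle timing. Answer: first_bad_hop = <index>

first_bad_hop = 2

[1] (+0,-1) / 5c ⇒ ok
[2] (+0,-1) / 4c ⇒ BAD: Δcyc=4≠L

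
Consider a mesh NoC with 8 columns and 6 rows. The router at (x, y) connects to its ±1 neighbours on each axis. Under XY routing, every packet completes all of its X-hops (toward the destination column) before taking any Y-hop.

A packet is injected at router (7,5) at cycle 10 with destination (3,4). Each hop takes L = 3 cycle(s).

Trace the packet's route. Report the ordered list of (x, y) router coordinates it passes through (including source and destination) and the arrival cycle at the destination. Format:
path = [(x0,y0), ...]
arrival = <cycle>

src (7,5)  cyc=10
W→(6,5)  cyc=13
W→(5,5)  cyc=16
W→(4,5)  cyc=19
W→(3,5)  cyc=22
S→(3,4)  cyc=25

path = [(7,5), (6,5), (5,5), (4,5), (3,5), (3,4)]
arrival = 25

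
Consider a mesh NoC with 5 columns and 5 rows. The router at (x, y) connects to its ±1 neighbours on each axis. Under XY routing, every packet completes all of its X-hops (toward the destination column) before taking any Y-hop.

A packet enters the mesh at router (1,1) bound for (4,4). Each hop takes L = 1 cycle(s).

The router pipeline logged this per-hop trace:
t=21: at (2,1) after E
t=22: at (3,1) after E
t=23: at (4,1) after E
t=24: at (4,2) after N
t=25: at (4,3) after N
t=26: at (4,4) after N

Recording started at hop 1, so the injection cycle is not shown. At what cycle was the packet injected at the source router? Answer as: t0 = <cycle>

Hop 1 reached at cycle 21; hop k is at t0 + k·L.
t0 = cyc[1] − L = 21 − 1 = 20.

t0 = 20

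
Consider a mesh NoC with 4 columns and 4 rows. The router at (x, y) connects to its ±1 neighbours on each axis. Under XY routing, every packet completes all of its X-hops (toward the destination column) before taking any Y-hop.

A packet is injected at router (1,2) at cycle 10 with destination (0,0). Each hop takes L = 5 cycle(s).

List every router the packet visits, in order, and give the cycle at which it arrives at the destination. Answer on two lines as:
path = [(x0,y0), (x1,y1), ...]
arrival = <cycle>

path = [(1,2), (0,2), (0,1), (0,0)]
arrival = 25

  0. router=(1,2) cycle=10 (inject)
  1. router=(0,2) cycle=15 dir=W
  2. router=(0,1) cycle=20 dir=S
  3. router=(0,0) cycle=25 dir=S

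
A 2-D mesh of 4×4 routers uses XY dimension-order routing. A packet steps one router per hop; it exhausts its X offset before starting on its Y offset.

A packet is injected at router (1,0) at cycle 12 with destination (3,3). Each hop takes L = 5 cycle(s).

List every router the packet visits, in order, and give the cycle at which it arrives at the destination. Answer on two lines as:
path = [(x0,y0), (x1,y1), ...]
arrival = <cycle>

#0 — 1,0 | c12
#1 — 2,0 | c17 | E
#2 — 3,0 | c22 | E
#3 — 3,1 | c27 | N
#4 — 3,2 | c32 | N
#5 — 3,3 | c37 | N

path = [(1,0), (2,0), (3,0), (3,1), (3,2), (3,3)]
arrival = 37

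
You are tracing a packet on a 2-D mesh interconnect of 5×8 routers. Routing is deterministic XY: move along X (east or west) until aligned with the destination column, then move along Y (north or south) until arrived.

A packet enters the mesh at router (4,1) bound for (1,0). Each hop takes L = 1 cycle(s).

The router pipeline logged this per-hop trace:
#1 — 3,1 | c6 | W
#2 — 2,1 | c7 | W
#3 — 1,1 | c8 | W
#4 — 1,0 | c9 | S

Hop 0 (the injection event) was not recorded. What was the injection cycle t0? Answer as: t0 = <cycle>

t0 = 5

The first recorded entry is hop 1 at cycle 6.
t0 = cyc[1] − L = 6 − 1 = 5.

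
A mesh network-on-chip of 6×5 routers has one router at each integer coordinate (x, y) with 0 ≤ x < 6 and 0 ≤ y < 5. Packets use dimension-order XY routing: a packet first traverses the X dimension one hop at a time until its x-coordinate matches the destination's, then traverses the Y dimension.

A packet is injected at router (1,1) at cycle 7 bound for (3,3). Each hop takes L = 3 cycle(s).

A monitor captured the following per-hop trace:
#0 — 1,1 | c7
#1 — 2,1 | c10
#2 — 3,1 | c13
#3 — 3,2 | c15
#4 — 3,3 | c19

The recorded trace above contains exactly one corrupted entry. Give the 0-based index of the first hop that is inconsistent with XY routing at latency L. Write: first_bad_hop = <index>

first_bad_hop = 3

[1] (+1,+0) / 3c ⇒ ok
[2] (+1,+0) / 3c ⇒ ok
[3] (+0,+1) / 2c ⇒ BAD: Δcyc=2≠L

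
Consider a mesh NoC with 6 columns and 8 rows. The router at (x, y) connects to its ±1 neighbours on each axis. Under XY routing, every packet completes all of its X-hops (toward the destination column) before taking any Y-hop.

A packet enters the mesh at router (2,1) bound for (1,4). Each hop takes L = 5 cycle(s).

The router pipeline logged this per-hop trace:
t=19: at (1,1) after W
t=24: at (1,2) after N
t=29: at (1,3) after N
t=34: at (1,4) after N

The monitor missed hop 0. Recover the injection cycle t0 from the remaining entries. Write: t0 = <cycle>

cyc[1] = 19 and cyc[k] = t0 + k·L for every k.
Subtract one hop: t0 = 19 − 5 = 14.

t0 = 14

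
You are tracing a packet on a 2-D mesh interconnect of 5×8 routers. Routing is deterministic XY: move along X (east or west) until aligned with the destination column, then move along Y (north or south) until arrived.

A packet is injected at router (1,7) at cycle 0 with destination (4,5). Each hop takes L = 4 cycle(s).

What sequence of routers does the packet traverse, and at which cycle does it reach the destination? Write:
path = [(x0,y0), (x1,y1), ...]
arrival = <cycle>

t=0: at (1,7)
t=4: at (2,7) after E
t=8: at (3,7) after E
t=12: at (4,7) after E
t=16: at (4,6) after S
t=20: at (4,5) after S

path = [(1,7), (2,7), (3,7), (4,7), (4,6), (4,5)]
arrival = 20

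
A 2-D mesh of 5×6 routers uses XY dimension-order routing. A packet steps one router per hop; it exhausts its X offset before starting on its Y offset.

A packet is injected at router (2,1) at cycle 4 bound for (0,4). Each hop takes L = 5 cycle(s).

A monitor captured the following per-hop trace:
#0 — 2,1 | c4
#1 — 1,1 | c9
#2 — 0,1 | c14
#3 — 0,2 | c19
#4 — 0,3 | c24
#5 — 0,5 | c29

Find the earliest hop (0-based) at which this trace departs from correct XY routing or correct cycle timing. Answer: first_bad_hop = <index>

check 1→ d=(-1,0) cyc+5: ok
check 2→ d=(-1,0) cyc+5: ok
check 3→ d=(0,1) cyc+5: ok
check 4→ d=(0,1) cyc+5: ok
check 5→ d=(0,2) cyc+5: BAD: non-unit step

first_bad_hop = 5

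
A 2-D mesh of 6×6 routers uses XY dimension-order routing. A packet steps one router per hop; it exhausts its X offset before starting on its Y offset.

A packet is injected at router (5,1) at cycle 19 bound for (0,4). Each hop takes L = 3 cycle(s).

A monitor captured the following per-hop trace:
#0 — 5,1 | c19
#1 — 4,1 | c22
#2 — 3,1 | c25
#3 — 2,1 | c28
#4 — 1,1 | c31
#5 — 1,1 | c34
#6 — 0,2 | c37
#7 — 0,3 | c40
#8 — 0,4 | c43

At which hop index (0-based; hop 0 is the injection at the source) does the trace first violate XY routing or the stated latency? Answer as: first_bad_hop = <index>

hop 1: step (-1,+0), +3 cyc — ok
hop 2: step (-1,+0), +3 cyc — ok
hop 3: step (-1,+0), +3 cyc — ok
hop 4: step (-1,+0), +3 cyc — ok
hop 5: step (+0,+0), +3 cyc — BAD: non-unit step

first_bad_hop = 5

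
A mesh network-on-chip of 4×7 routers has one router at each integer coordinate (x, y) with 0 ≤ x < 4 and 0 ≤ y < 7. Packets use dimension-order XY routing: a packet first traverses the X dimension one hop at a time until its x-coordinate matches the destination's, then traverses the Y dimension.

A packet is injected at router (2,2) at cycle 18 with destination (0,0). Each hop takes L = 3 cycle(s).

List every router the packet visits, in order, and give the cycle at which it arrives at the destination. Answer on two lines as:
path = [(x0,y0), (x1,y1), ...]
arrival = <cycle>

#0 — 2,2 | c18
#1 — 1,2 | c21 | W
#2 — 0,2 | c24 | W
#3 — 0,1 | c27 | S
#4 — 0,0 | c30 | S

path = [(2,2), (1,2), (0,2), (0,1), (0,0)]
arrival = 30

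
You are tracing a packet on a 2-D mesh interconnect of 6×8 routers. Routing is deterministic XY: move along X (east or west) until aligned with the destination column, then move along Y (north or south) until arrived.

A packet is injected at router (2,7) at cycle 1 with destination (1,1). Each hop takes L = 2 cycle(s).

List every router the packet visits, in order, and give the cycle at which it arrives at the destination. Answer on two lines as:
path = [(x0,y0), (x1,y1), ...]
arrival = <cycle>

path = [(2,7), (1,7), (1,6), (1,5), (1,4), (1,3), (1,2), (1,1)]
arrival = 15

#0 — 2,7 | c1
#1 — 1,7 | c3 | W
#2 — 1,6 | c5 | S
#3 — 1,5 | c7 | S
#4 — 1,4 | c9 | S
#5 — 1,3 | c11 | S
#6 — 1,2 | c13 | S
#7 — 1,1 | c15 | S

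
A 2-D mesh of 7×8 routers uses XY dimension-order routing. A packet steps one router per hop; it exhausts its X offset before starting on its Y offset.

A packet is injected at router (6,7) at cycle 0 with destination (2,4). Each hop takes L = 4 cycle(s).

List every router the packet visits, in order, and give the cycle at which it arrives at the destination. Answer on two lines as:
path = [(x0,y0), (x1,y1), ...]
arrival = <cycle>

  0. router=(6,7) cycle=0 (inject)
  1. router=(5,7) cycle=4 dir=W
  2. router=(4,7) cycle=8 dir=W
  3. router=(3,7) cycle=12 dir=W
  4. router=(2,7) cycle=16 dir=W
  5. router=(2,6) cycle=20 dir=S
  6. router=(2,5) cycle=24 dir=S
  7. router=(2,4) cycle=28 dir=S

path = [(6,7), (5,7), (4,7), (3,7), (2,7), (2,6), (2,5), (2,4)]
arrival = 28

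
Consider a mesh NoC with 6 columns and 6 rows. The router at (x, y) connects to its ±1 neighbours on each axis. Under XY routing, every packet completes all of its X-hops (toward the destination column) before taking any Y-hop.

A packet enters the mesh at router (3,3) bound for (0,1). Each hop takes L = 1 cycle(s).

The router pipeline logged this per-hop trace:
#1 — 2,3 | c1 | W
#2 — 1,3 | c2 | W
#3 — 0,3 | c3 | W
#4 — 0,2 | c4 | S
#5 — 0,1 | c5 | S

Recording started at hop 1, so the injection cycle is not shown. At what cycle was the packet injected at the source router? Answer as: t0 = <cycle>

cyc[1] = 1 and cyc[k] = t0 + k·L for every k.
So t0 = 1 − 1·1 = 0.

t0 = 0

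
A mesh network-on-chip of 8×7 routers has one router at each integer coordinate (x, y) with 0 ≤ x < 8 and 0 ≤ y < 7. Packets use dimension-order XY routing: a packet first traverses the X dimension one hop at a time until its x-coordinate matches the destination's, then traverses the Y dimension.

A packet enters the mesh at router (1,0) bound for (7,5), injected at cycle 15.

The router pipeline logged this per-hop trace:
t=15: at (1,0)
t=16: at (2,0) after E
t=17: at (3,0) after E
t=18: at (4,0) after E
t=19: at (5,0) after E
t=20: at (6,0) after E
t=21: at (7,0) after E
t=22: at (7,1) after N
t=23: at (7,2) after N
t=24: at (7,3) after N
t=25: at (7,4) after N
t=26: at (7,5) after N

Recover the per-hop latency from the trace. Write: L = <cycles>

From hop 0 (15) to hop 1 (16): +1 cycles.
One hop costs L cycles, so L = 1.

L = 1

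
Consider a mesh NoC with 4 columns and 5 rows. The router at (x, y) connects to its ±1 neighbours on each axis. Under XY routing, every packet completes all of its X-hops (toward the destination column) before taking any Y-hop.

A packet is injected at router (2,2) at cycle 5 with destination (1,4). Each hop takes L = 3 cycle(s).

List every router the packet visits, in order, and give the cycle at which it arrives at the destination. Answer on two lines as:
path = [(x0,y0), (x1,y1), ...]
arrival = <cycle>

[0] x=2 y=2 t=5
[1] x=1 y=2 t=8 →W
[2] x=1 y=3 t=11 →N
[3] x=1 y=4 t=14 →N

path = [(2,2), (1,2), (1,3), (1,4)]
arrival = 14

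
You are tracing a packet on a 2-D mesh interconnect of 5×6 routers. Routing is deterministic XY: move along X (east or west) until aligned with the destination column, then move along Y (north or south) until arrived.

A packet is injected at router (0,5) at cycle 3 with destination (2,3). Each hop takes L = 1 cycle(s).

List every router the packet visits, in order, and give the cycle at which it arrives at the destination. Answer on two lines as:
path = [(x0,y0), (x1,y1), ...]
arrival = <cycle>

path = [(0,5), (1,5), (2,5), (2,4), (2,3)]
arrival = 7

#0 — 0,5 | c3
#1 — 1,5 | c4 | E
#2 — 2,5 | c5 | E
#3 — 2,4 | c6 | S
#4 — 2,3 | c7 | S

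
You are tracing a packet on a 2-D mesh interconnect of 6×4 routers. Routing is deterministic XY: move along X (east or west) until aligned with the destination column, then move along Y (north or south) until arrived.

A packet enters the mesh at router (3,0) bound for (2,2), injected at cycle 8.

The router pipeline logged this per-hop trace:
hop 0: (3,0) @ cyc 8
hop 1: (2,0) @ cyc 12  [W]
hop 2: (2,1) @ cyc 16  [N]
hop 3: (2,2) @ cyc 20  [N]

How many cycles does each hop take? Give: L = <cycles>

From hop 0 (8) to hop 1 (12): +4 cycles.
One hop costs L cycles, so L = 4.

L = 4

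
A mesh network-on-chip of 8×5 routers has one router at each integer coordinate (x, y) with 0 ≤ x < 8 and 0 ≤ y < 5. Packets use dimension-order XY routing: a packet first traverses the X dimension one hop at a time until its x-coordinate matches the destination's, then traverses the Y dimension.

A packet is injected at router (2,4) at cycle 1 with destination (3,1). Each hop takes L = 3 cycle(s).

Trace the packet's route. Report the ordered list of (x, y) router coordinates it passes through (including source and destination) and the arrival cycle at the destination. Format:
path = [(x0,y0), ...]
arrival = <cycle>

path = [(2,4), (3,4), (3,3), (3,2), (3,1)]
arrival = 13

#0 — 2,4 | c1
#1 — 3,4 | c4 | E
#2 — 3,3 | c7 | S
#3 — 3,2 | c10 | S
#4 — 3,1 | c13 | S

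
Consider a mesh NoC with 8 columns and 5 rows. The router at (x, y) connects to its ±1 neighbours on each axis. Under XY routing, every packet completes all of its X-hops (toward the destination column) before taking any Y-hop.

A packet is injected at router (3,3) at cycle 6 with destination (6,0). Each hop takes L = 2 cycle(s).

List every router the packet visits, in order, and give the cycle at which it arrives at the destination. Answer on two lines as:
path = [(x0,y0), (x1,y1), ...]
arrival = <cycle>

path = [(3,3), (4,3), (5,3), (6,3), (6,2), (6,1), (6,0)]
arrival = 18

hop 0: (3,3) @ cyc 6
hop 1: (4,3) @ cyc 8  [E]
hop 2: (5,3) @ cyc 10  [E]
hop 3: (6,3) @ cyc 12  [E]
hop 4: (6,2) @ cyc 14  [S]
hop 5: (6,1) @ cyc 16  [S]
hop 6: (6,0) @ cyc 18  [S]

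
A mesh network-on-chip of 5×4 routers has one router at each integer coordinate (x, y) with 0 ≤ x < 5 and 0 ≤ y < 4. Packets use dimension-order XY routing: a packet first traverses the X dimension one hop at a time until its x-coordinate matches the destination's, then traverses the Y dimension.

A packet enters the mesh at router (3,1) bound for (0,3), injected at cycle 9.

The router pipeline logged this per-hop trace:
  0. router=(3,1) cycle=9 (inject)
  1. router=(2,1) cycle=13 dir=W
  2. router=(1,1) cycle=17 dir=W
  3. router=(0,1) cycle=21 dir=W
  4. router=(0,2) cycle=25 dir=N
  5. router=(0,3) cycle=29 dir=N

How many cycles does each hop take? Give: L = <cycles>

L = 4

cyc[1] − cyc[0] = 13 − 9 = 4.
That increment is L by definition: L = 4.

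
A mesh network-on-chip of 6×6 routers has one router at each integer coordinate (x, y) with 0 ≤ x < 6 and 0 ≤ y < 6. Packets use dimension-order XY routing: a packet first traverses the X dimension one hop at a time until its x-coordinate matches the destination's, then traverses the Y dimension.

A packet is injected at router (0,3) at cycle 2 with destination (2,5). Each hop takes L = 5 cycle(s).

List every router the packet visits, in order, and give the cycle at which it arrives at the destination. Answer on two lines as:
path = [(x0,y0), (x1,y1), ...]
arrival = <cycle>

path = [(0,3), (1,3), (2,3), (2,4), (2,5)]
arrival = 22

[0] x=0 y=3 t=2
[1] x=1 y=3 t=7 →E
[2] x=2 y=3 t=12 →E
[3] x=2 y=4 t=17 →N
[4] x=2 y=5 t=22 →N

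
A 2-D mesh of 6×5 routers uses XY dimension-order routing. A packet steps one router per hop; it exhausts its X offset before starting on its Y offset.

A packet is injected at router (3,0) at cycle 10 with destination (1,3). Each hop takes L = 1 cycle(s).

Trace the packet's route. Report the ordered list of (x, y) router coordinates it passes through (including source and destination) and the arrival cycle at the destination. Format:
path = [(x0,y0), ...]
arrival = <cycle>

path = [(3,0), (2,0), (1,0), (1,1), (1,2), (1,3)]
arrival = 15

[0] x=3 y=0 t=10
[1] x=2 y=0 t=11 →W
[2] x=1 y=0 t=12 →W
[3] x=1 y=1 t=13 →N
[4] x=1 y=2 t=14 →N
[5] x=1 y=3 t=15 →N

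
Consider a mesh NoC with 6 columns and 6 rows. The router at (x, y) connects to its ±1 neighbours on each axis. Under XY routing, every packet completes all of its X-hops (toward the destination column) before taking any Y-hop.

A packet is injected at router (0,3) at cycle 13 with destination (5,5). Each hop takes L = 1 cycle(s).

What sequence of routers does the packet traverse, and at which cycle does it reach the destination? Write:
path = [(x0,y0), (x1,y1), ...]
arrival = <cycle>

[0] x=0 y=3 t=13
[1] x=1 y=3 t=14 →E
[2] x=2 y=3 t=15 →E
[3] x=3 y=3 t=16 →E
[4] x=4 y=3 t=17 →E
[5] x=5 y=3 t=18 →E
[6] x=5 y=4 t=19 →N
[7] x=5 y=5 t=20 →N

path = [(0,3), (1,3), (2,3), (3,3), (4,3), (5,3), (5,4), (5,5)]
arrival = 20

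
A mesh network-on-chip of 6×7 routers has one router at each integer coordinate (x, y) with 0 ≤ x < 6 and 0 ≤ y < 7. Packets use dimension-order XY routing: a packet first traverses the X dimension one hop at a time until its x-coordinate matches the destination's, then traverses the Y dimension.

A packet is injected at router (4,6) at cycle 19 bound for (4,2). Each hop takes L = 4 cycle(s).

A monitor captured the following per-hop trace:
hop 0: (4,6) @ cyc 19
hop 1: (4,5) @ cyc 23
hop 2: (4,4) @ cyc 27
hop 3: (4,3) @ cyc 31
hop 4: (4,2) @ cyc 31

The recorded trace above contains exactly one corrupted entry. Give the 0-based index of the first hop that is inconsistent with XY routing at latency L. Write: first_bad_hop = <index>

first_bad_hop = 4

check 1→ d=(0,-1) cyc+4: ok
check 2→ d=(0,-1) cyc+4: ok
check 3→ d=(0,-1) cyc+4: ok
check 4→ d=(0,-1) cyc+0: BAD: Δcyc=0≠L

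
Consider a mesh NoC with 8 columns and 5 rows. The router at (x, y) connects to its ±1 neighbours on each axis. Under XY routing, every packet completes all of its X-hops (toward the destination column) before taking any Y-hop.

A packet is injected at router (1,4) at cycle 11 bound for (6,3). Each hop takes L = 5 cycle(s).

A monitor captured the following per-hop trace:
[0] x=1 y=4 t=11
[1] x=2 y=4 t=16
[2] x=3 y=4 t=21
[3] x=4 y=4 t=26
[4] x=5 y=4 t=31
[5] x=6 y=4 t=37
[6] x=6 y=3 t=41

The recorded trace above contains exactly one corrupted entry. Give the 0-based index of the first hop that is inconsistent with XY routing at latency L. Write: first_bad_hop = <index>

  1: Δx=+1 Δy=+0 Δt=5 [ok]
  2: Δx=+1 Δy=+0 Δt=5 [ok]
  3: Δx=+1 Δy=+0 Δt=5 [ok]
  4: Δx=+1 Δy=+0 Δt=5 [ok]
  5: Δx=+1 Δy=+0 Δt=6 [BAD: Δcyc=6≠L]

first_bad_hop = 5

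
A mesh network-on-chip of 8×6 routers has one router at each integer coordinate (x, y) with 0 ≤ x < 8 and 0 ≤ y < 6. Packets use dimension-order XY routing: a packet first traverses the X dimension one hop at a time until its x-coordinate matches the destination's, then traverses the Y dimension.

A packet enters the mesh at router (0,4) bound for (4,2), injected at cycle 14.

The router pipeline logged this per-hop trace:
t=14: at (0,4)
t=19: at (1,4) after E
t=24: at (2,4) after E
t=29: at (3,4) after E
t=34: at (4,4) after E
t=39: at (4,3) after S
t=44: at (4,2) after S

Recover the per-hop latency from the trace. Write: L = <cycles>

L = 5

Between hops 0 and 1 the cycle counter advances 19 − 14 = 5.
That increment is L by definition: L = 5.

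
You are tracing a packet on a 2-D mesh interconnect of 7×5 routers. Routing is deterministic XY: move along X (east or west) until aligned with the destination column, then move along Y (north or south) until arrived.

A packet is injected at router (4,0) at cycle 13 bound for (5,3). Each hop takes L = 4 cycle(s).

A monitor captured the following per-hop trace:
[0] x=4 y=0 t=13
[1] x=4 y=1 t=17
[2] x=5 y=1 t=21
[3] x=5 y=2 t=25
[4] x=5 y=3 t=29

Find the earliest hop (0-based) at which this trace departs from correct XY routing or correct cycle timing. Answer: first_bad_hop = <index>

  1: Δx=+0 Δy=+1 Δt=4 [BAD: Y-move but x=4≠5]

first_bad_hop = 1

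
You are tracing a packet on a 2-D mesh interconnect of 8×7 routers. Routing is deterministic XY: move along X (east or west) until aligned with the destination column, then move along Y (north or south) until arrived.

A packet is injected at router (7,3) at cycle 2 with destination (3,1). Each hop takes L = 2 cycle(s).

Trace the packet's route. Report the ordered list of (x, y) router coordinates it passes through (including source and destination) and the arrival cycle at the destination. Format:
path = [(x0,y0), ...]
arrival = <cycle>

#0 — 7,3 | c2
#1 — 6,3 | c4 | W
#2 — 5,3 | c6 | W
#3 — 4,3 | c8 | W
#4 — 3,3 | c10 | W
#5 — 3,2 | c12 | S
#6 — 3,1 | c14 | S

path = [(7,3), (6,3), (5,3), (4,3), (3,3), (3,2), (3,1)]
arrival = 14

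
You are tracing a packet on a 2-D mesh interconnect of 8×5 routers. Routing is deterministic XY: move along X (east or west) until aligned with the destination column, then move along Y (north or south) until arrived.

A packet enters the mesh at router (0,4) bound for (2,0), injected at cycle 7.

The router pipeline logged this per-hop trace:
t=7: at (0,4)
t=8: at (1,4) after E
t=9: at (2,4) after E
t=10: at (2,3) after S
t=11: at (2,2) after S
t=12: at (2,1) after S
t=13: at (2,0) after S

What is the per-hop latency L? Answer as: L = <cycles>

Between hops 0 and 1 the cycle counter advances 8 − 7 = 1.
Per-hop latency L = Δcyc = 1.

L = 1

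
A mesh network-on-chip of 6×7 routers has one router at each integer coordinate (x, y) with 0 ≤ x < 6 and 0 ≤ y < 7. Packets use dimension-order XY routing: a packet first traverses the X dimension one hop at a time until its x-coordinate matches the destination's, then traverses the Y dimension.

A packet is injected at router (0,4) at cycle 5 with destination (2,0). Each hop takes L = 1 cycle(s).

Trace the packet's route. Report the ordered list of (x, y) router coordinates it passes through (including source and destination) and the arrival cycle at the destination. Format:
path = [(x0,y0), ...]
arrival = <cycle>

path = [(0,4), (1,4), (2,4), (2,3), (2,2), (2,1), (2,0)]
arrival = 11

#0 — 0,4 | c5
#1 — 1,4 | c6 | E
#2 — 2,4 | c7 | E
#3 — 2,3 | c8 | S
#4 — 2,2 | c9 | S
#5 — 2,1 | c10 | S
#6 — 2,0 | c11 | S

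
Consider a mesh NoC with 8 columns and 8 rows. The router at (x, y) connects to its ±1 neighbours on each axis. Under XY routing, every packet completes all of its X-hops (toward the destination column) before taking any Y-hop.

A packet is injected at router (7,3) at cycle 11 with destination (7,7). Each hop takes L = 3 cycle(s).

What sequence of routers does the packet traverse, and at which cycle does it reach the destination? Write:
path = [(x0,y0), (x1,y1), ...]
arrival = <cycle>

[0] x=7 y=3 t=11
[1] x=7 y=4 t=14 →N
[2] x=7 y=5 t=17 →N
[3] x=7 y=6 t=20 →N
[4] x=7 y=7 t=23 →N

path = [(7,3), (7,4), (7,5), (7,6), (7,7)]
arrival = 23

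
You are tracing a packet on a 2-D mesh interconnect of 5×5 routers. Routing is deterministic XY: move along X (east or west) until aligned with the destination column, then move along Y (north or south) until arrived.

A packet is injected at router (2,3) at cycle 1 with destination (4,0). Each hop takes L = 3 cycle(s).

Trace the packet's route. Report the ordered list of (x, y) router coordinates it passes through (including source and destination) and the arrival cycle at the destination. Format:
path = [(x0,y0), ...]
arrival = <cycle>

  0. router=(2,3) cycle=1 (inject)
  1. router=(3,3) cycle=4 dir=E
  2. router=(4,3) cycle=7 dir=E
  3. router=(4,2) cycle=10 dir=S
  4. router=(4,1) cycle=13 dir=S
  5. router=(4,0) cycle=16 dir=S

path = [(2,3), (3,3), (4,3), (4,2), (4,1), (4,0)]
arrival = 16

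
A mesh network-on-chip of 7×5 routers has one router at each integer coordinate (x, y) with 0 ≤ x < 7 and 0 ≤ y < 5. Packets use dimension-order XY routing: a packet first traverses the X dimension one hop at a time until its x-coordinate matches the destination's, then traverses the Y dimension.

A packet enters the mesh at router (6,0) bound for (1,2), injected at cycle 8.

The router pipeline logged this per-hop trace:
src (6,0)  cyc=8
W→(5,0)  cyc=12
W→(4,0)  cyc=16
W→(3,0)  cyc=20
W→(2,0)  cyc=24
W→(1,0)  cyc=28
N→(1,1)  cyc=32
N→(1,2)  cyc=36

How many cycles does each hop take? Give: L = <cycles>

L = 4

cyc[1] − cyc[0] = 12 − 8 = 4.
That increment is L by definition: L = 4.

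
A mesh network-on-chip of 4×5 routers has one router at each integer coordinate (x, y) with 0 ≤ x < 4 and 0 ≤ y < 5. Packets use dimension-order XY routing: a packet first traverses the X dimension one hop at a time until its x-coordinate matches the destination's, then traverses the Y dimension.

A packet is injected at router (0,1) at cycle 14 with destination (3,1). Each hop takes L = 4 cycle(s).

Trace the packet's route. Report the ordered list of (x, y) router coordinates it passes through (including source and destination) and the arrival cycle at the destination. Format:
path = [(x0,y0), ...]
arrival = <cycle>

path = [(0,1), (1,1), (2,1), (3,1)]
arrival = 26

[0] x=0 y=1 t=14
[1] x=1 y=1 t=18 →E
[2] x=2 y=1 t=22 →E
[3] x=3 y=1 t=26 →E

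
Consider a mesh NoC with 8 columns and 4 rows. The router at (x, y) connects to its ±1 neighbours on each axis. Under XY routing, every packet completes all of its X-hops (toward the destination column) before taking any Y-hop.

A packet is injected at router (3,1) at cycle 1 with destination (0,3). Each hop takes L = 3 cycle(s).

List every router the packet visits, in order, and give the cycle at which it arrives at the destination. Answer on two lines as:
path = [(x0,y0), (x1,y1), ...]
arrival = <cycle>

path = [(3,1), (2,1), (1,1), (0,1), (0,2), (0,3)]
arrival = 16

src (3,1)  cyc=1
W→(2,1)  cyc=4
W→(1,1)  cyc=7
W→(0,1)  cyc=10
N→(0,2)  cyc=13
N→(0,3)  cyc=16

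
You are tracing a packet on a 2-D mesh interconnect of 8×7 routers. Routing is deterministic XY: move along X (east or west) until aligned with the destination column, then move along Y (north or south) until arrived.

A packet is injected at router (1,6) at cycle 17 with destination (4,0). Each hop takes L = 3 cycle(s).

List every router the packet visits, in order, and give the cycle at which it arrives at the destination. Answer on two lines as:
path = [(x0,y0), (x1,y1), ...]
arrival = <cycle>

path = [(1,6), (2,6), (3,6), (4,6), (4,5), (4,4), (4,3), (4,2), (4,1), (4,0)]
arrival = 44

[0] x=1 y=6 t=17
[1] x=2 y=6 t=20 →E
[2] x=3 y=6 t=23 →E
[3] x=4 y=6 t=26 →E
[4] x=4 y=5 t=29 →S
[5] x=4 y=4 t=32 →S
[6] x=4 y=3 t=35 →S
[7] x=4 y=2 t=38 →S
[8] x=4 y=1 t=41 →S
[9] x=4 y=0 t=44 →S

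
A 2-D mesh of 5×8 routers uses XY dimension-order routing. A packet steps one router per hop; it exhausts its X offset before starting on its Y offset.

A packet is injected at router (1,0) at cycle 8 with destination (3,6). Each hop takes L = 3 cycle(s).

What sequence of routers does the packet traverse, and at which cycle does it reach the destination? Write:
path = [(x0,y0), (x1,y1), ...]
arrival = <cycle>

[0] x=1 y=0 t=8
[1] x=2 y=0 t=11 →E
[2] x=3 y=0 t=14 →E
[3] x=3 y=1 t=17 →N
[4] x=3 y=2 t=20 →N
[5] x=3 y=3 t=23 →N
[6] x=3 y=4 t=26 →N
[7] x=3 y=5 t=29 →N
[8] x=3 y=6 t=32 →N

path = [(1,0), (2,0), (3,0), (3,1), (3,2), (3,3), (3,4), (3,5), (3,6)]
arrival = 32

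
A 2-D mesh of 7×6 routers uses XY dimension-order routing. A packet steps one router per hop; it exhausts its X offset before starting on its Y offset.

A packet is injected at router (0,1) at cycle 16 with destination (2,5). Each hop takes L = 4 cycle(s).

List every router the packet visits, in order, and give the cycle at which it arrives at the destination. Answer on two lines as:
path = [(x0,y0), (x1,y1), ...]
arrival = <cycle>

path = [(0,1), (1,1), (2,1), (2,2), (2,3), (2,4), (2,5)]
arrival = 40

src (0,1)  cyc=16
E→(1,1)  cyc=20
E→(2,1)  cyc=24
N→(2,2)  cyc=28
N→(2,3)  cyc=32
N→(2,4)  cyc=36
N→(2,5)  cyc=40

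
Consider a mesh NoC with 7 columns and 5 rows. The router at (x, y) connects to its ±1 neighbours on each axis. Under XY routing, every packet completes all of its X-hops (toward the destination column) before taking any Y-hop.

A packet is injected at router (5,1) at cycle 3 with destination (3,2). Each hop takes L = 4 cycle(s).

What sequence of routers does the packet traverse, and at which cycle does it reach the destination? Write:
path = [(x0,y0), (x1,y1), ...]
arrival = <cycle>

src (5,1)  cyc=3
W→(4,1)  cyc=7
W→(3,1)  cyc=11
N→(3,2)  cyc=15

path = [(5,1), (4,1), (3,1), (3,2)]
arrival = 15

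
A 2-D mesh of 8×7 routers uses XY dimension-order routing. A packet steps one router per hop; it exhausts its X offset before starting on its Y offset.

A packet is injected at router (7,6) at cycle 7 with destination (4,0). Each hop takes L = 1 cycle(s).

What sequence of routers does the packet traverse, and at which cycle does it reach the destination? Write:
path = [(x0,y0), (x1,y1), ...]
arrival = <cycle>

path = [(7,6), (6,6), (5,6), (4,6), (4,5), (4,4), (4,3), (4,2), (4,1), (4,0)]
arrival = 16

#0 — 7,6 | c7
#1 — 6,6 | c8 | W
#2 — 5,6 | c9 | W
#3 — 4,6 | c10 | W
#4 — 4,5 | c11 | S
#5 — 4,4 | c12 | S
#6 — 4,3 | c13 | S
#7 — 4,2 | c14 | S
#8 — 4,1 | c15 | S
#9 — 4,0 | c16 | S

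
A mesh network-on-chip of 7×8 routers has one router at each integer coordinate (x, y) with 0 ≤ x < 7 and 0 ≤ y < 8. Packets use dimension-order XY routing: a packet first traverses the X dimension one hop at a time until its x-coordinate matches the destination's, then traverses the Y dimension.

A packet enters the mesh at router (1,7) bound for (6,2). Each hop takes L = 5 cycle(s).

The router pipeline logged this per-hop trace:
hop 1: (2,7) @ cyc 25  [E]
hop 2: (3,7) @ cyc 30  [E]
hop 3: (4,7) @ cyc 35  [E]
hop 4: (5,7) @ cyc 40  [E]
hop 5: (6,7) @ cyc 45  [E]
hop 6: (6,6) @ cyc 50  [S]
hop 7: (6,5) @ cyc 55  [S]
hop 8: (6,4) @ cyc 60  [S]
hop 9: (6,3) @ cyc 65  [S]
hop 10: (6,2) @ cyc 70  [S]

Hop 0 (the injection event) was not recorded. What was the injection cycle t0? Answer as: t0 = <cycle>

Hop 1 reached at cycle 25; hop k is at t0 + k·L.
t0 = cyc[1] − L = 25 − 5 = 20.

t0 = 20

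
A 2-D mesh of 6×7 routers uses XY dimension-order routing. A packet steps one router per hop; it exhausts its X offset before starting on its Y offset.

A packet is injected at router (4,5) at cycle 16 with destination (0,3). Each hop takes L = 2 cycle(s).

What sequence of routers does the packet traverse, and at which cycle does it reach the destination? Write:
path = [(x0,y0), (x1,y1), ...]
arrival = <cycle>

path = [(4,5), (3,5), (2,5), (1,5), (0,5), (0,4), (0,3)]
arrival = 28

t=16: at (4,5)
t=18: at (3,5) after W
t=20: at (2,5) after W
t=22: at (1,5) after W
t=24: at (0,5) after W
t=26: at (0,4) after S
t=28: at (0,3) after S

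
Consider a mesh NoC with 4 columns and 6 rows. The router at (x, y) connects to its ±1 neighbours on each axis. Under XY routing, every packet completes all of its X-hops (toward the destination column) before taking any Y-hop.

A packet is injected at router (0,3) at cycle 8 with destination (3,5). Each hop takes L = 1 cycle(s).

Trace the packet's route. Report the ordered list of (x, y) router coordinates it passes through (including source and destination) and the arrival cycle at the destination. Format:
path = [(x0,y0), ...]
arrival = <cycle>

#0 — 0,3 | c8
#1 — 1,3 | c9 | E
#2 — 2,3 | c10 | E
#3 — 3,3 | c11 | E
#4 — 3,4 | c12 | N
#5 — 3,5 | c13 | N

path = [(0,3), (1,3), (2,3), (3,3), (3,4), (3,5)]
arrival = 13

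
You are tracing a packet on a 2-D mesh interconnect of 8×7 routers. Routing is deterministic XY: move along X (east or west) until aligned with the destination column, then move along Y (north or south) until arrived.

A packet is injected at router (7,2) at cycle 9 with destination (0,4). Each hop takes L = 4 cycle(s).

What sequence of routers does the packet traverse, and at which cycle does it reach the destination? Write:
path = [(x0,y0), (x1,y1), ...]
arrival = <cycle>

  0. router=(7,2) cycle=9 (inject)
  1. router=(6,2) cycle=13 dir=W
  2. router=(5,2) cycle=17 dir=W
  3. router=(4,2) cycle=21 dir=W
  4. router=(3,2) cycle=25 dir=W
  5. router=(2,2) cycle=29 dir=W
  6. router=(1,2) cycle=33 dir=W
  7. router=(0,2) cycle=37 dir=W
  8. router=(0,3) cycle=41 dir=N
  9. router=(0,4) cycle=45 dir=N

path = [(7,2), (6,2), (5,2), (4,2), (3,2), (2,2), (1,2), (0,2), (0,3), (0,4)]
arrival = 45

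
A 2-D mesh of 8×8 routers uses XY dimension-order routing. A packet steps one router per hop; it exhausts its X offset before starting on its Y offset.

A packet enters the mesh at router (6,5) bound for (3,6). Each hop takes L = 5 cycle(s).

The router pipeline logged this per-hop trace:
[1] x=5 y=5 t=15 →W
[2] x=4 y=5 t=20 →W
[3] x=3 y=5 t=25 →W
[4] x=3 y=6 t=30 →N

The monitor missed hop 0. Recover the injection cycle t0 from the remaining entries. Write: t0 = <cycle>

t0 = 10

The first recorded entry is hop 1 at cycle 15.
So t0 = 15 − 1·5 = 10.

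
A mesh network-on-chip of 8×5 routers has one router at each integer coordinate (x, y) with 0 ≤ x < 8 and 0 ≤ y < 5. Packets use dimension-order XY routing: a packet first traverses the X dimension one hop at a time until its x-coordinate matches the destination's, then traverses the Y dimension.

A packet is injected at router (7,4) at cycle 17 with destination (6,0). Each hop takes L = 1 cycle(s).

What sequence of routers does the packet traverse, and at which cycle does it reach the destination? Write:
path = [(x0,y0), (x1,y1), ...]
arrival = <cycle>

[0] x=7 y=4 t=17
[1] x=6 y=4 t=18 →W
[2] x=6 y=3 t=19 →S
[3] x=6 y=2 t=20 →S
[4] x=6 y=1 t=21 →S
[5] x=6 y=0 t=22 →S

path = [(7,4), (6,4), (6,3), (6,2), (6,1), (6,0)]
arrival = 22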